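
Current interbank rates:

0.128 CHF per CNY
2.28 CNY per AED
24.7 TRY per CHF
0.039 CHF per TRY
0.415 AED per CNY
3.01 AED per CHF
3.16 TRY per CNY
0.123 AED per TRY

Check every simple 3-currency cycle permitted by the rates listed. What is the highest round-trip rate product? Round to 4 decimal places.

TRY→AED→CNY→TRY: 0.123 × 2.28 × 3.16 = 0.88619
AED→CNY→CHF→AED: 2.28 × 0.128 × 3.01 = 0.87844
Maximum is TRY→AED→CNY→TRY at 0.8862; no arbitrage — every cycle loses value.

0.8862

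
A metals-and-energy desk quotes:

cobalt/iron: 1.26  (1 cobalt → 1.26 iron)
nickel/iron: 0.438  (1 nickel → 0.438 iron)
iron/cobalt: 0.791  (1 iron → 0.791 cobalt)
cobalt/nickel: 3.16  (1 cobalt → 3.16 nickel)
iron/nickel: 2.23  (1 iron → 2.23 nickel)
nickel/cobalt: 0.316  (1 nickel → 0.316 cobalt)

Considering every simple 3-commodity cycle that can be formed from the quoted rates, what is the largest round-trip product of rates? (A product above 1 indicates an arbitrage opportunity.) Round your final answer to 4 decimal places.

iron→cobalt→nickel→iron: 0.791 × 3.16 × 0.438 = 1.09481
iron→nickel→cobalt→iron: 2.23 × 0.316 × 1.26 = 0.88790
Maximum is iron→cobalt→nickel→iron at 1.0948; arbitrage exists.

1.0948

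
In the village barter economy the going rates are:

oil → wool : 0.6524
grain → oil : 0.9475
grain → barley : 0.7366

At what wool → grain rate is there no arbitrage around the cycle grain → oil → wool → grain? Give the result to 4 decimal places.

Known legs of the cycle: 0.9475 × 0.6524 = 0.618149
For no arbitrage the full-cycle product must be 1, so the missing rate is 1 / 0.618149 ≈ 1.617733.

1.6177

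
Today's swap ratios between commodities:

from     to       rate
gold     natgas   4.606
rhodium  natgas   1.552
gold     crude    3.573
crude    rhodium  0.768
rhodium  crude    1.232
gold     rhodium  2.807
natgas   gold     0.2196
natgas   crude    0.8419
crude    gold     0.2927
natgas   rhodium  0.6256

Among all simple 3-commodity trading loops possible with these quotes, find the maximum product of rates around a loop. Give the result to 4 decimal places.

1.1350

crude→gold→natgas→crude: 0.2927 × 4.606 × 0.8419 = 1.13503
rhodium→crude→gold→rhodium: 1.232 × 0.2927 × 2.807 = 1.01222
rhodium→natgas→crude→rhodium: 1.552 × 0.8419 × 0.768 = 1.00349
rhodium→natgas→gold→rhodium: 1.552 × 0.2196 × 2.807 = 0.95668
Maximum is crude→gold→natgas→crude at 1.1350; arbitrage exists.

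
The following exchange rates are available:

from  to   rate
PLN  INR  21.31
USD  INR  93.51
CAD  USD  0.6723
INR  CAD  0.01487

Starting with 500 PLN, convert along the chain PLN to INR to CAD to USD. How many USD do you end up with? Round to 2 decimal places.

500 PLN × 21.31 = 10655 INR
10655 INR × 0.01487 = 158.43985 CAD
158.43985 CAD × 0.6723 = 106.519111155 USD

106.52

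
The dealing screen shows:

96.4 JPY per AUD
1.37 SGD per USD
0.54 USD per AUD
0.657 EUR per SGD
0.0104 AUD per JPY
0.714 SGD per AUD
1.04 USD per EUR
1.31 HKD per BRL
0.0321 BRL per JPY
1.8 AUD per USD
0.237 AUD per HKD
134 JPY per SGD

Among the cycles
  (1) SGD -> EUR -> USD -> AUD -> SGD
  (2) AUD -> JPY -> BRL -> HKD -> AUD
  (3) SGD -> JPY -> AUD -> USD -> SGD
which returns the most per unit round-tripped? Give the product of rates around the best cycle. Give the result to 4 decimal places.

1.0310

(1) 0.657 × 1.04 × 1.8 × 0.714 = 0.87815
(2) 96.4 × 0.0321 × 1.31 × 0.237 = 0.96073
(3) 134 × 0.0104 × 0.54 × 1.37 = 1.03099
Highest is cycle (3) at 1.0310 (>1, arbitrage).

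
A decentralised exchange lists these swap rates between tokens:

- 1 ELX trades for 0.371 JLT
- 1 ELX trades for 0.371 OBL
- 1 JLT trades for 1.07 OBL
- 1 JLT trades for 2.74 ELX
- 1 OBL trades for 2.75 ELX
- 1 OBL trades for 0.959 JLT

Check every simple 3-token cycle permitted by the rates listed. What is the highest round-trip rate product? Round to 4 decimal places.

JLT→OBL→ELX→JLT: 1.07 × 2.75 × 0.371 = 1.09167
JLT→ELX→OBL→JLT: 2.74 × 0.371 × 0.959 = 0.97486
Maximum is JLT→OBL→ELX→JLT at 1.0917; arbitrage exists.

1.0917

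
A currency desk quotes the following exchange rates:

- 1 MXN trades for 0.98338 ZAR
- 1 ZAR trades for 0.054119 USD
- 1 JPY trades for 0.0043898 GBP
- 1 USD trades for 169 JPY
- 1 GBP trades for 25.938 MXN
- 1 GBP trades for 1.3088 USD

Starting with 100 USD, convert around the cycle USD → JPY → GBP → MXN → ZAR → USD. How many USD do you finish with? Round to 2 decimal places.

102.41

100 USD × 169 = 16900 JPY
16900 JPY × 0.0043898 = 74.18762 GBP
74.18762 GBP × 25.938 = 1924.27848756 MXN
1924.27848756 MXN × 0.98338 = 1892.2969790967528 ZAR
1892.2969790967528 ZAR × 0.054119 = 102.4092202117371647832 USD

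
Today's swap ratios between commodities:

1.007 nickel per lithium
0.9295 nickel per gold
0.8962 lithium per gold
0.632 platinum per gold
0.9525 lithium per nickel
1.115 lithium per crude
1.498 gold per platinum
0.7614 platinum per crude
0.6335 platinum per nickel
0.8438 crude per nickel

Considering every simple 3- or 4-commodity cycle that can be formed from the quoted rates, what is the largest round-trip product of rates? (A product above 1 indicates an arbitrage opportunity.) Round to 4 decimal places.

0.9474

nickel→crude→lithium→nickel: 0.8438 × 1.115 × 1.007 = 0.94742
gold→nickel→crude→platinum→gold: 0.9295 × 0.8438 × 0.7614 × 1.498 = 0.89457
gold→nickel→platinum→gold: 0.9295 × 0.6335 × 1.498 = 0.88208
gold→lithium→nickel→platinum→gold: 0.8962 × 1.007 × 0.6335 × 1.498 = 0.85643
Maximum is nickel→crude→lithium→nickel at 0.9474; no arbitrage — every cycle loses value.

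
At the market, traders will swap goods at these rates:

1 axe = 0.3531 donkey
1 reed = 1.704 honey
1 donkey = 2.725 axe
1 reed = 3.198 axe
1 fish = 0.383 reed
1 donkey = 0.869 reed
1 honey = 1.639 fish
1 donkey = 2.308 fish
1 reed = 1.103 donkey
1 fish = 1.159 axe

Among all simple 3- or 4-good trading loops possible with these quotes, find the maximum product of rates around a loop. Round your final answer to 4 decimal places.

honey→fish→reed→honey: 1.639 × 0.383 × 1.704 = 1.06966
axe→donkey→fish→reed→axe: 0.3531 × 2.308 × 0.383 × 3.198 = 0.99818
axe→donkey→reed→axe: 0.3531 × 0.869 × 3.198 = 0.98129
fish→reed→donkey→fish: 0.383 × 1.103 × 2.308 = 0.97501
axe→donkey→fish→axe: 0.3531 × 2.308 × 1.159 = 0.94453
Maximum is honey→fish→reed→honey at 1.0697; arbitrage exists.

1.0697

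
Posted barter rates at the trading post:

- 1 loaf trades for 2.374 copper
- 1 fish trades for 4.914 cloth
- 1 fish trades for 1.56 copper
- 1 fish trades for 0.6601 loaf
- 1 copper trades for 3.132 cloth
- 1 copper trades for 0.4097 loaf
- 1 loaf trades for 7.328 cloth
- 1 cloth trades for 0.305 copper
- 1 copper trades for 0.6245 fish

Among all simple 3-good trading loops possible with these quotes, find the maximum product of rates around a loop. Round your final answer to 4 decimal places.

copper→fish→loaf→copper: 0.6245 × 0.6601 × 2.374 = 0.97864
cloth→copper→fish→cloth: 0.305 × 0.6245 × 4.914 = 0.93598
cloth→copper→loaf→cloth: 0.305 × 0.4097 × 7.328 = 0.91570
Maximum is copper→fish→loaf→copper at 0.9786; no arbitrage — every cycle loses value.

0.9786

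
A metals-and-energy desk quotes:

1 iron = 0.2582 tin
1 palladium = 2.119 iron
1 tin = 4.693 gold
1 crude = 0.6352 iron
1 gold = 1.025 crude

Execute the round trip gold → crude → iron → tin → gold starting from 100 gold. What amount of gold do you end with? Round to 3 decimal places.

78.893

100 gold × 1.025 = 102.5 crude
102.5 crude × 0.6352 = 65.108 iron
65.108 iron × 0.2582 = 16.8108856 tin
16.8108856 tin × 4.693 = 78.8934861208 gold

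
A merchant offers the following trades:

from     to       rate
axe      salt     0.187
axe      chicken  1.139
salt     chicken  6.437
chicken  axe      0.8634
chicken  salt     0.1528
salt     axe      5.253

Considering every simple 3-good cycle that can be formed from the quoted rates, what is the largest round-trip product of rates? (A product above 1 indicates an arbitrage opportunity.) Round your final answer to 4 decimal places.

1.0393

axe→salt→chicken→axe: 0.187 × 6.437 × 0.8634 = 1.03929
axe→chicken→salt→axe: 1.139 × 0.1528 × 5.253 = 0.91423
Maximum is axe→salt→chicken→axe at 1.0393; arbitrage exists.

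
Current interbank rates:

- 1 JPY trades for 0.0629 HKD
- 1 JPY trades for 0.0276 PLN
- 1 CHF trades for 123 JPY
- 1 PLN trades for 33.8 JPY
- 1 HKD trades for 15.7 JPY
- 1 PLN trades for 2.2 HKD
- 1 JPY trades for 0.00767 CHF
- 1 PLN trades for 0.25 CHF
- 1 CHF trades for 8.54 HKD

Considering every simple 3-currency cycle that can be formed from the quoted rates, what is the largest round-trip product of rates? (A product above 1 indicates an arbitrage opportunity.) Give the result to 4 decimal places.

1.0284

CHF→HKD→JPY→CHF: 8.54 × 15.7 × 0.00767 = 1.02838
PLN→HKD→JPY→PLN: 2.2 × 15.7 × 0.0276 = 0.95330
PLN→CHF→JPY→PLN: 0.25 × 123 × 0.0276 = 0.84870
Maximum is CHF→HKD→JPY→CHF at 1.0284; arbitrage exists.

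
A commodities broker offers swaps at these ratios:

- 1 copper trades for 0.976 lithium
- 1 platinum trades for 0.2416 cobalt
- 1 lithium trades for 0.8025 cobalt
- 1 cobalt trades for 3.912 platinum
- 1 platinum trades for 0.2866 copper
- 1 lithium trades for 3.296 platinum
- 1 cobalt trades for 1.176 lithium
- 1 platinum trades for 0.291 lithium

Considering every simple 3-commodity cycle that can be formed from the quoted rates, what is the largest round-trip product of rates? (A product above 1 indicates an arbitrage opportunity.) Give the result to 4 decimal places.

cobalt→lithium→platinum→cobalt: 1.176 × 3.296 × 0.2416 = 0.93646
copper→lithium→platinum→copper: 0.976 × 3.296 × 0.2866 = 0.92196
cobalt→platinum→lithium→cobalt: 3.912 × 0.291 × 0.8025 = 0.91356
Maximum is cobalt→lithium→platinum→cobalt at 0.9365; no arbitrage — every cycle loses value.

0.9365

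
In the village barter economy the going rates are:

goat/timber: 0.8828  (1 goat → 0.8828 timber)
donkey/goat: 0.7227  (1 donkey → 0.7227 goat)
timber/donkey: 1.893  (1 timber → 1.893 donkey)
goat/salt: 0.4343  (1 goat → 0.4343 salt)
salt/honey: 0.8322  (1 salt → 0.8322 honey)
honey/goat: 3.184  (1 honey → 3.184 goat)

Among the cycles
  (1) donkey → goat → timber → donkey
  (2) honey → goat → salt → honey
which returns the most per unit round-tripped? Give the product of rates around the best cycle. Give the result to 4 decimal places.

1.2077

(1) 0.7227 × 0.8828 × 1.893 = 1.20773
(2) 3.184 × 0.4343 × 0.8322 = 1.15078
Highest is cycle (1) at 1.2077 (>1, arbitrage).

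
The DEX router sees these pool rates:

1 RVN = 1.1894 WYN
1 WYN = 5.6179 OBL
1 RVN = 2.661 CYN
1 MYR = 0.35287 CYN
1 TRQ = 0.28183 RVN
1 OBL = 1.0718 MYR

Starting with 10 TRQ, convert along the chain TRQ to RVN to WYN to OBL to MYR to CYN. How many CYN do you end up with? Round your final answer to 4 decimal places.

10 TRQ × 0.28183 = 2.8183 RVN
2.8183 RVN × 1.1894 = 3.35208602 WYN
3.35208602 WYN × 5.6179 = 18.831684051758 OBL
18.831684051758 OBL × 1.0718 = 20.1837989666742244 MYR
20.1837989666742244 MYR × 0.35287 = 7.122257141370333564028 CYN

7.1223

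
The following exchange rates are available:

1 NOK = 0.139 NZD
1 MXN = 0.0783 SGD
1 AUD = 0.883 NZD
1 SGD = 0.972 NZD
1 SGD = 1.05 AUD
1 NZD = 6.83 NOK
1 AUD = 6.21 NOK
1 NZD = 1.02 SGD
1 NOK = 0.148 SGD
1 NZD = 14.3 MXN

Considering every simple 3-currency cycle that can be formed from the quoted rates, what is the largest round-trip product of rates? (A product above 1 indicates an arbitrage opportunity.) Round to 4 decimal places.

SGD→NZD→MXN→SGD: 0.972 × 14.3 × 0.0783 = 1.08834
NOK→SGD→NZD→NOK: 0.148 × 0.972 × 6.83 = 0.98254
NOK→SGD→AUD→NOK: 0.148 × 1.05 × 6.21 = 0.96503
SGD→AUD→NZD→SGD: 1.05 × 0.883 × 1.02 = 0.94569
Maximum is SGD→NZD→MXN→SGD at 1.0883; arbitrage exists.

1.0883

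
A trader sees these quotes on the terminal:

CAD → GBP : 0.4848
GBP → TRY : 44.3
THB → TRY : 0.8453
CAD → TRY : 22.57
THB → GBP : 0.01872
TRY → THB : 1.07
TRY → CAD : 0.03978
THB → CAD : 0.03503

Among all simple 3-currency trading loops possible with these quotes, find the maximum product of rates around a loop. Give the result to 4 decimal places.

0.8873

THB→GBP→TRY→THB: 0.01872 × 44.3 × 1.07 = 0.88735
CAD→GBP→TRY→CAD: 0.4848 × 44.3 × 0.03978 = 0.85434
CAD→TRY→THB→CAD: 22.57 × 1.07 × 0.03503 = 0.84597
Maximum is THB→GBP→TRY→THB at 0.8873; no arbitrage — every cycle loses value.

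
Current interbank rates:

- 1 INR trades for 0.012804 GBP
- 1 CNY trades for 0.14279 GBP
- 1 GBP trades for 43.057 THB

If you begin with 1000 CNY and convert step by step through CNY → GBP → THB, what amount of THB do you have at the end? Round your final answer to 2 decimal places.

1000 CNY × 0.14279 = 142.79 GBP
142.79 GBP × 43.057 = 6148.10903 THB

6148.11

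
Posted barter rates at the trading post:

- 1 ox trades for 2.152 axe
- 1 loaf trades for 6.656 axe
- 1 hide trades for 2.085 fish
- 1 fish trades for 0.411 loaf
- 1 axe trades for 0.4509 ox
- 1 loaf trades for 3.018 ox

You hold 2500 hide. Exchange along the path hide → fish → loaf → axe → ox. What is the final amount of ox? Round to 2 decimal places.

2500 hide × 2.085 = 5212.5 fish
5212.5 fish × 0.411 = 2142.3375 loaf
2142.3375 loaf × 6.656 = 14259.3984 axe
14259.3984 axe × 0.4509 = 6429.56273856 ox

6429.56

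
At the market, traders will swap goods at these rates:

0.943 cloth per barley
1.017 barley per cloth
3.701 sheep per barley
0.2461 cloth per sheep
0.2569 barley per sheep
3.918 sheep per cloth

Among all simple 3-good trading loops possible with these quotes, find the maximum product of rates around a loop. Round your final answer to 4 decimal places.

cloth→sheep→barley→cloth: 3.918 × 0.2569 × 0.943 = 0.94916
cloth→barley→sheep→cloth: 1.017 × 3.701 × 0.2461 = 0.92630
Maximum is cloth→sheep→barley→cloth at 0.9492; no arbitrage — every cycle loses value.

0.9492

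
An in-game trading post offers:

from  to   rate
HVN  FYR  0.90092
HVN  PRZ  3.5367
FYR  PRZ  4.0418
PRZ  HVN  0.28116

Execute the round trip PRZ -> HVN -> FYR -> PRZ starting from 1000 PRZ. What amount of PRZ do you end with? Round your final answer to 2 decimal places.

1023.80

1000 PRZ × 0.28116 = 281.16 HVN
281.16 HVN × 0.90092 = 253.3026672 FYR
253.3026672 FYR × 4.0418 = 1023.79872028896 PRZ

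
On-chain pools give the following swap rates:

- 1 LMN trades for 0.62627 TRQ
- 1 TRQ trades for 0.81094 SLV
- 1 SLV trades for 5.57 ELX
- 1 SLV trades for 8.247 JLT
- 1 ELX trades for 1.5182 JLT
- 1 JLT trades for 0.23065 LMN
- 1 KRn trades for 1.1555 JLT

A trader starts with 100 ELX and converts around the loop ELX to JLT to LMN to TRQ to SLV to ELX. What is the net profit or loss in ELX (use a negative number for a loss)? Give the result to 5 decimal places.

-0.94236

100 ELX × 1.5182 = 151.82 JLT
151.82 JLT × 0.23065 = 35.017283 LMN
35.017283 LMN × 0.62627 = 21.93027382441 TRQ
21.93027382441 TRQ × 0.81094 = 17.7841362551670454 SLV
17.7841362551670454 SLV × 5.57 = 99.057638941280442878 ELX
Net change: 99.057638941280442878 − 100 = -0.942361058719557122 ELX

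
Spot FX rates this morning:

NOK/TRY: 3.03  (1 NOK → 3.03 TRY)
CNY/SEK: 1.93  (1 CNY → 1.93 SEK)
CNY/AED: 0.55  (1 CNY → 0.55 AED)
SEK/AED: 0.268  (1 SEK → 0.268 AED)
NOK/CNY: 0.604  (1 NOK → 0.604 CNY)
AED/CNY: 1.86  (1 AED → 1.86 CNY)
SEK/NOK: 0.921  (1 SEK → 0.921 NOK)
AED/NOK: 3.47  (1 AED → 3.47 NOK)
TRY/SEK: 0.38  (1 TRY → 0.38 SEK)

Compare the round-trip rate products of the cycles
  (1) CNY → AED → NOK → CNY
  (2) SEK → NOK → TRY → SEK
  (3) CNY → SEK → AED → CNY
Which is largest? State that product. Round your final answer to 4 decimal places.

1.1527

(1) 0.55 × 3.47 × 0.604 = 1.15273
(2) 0.921 × 3.03 × 0.38 = 1.06044
(3) 1.93 × 0.268 × 1.86 = 0.96207
Highest is cycle (1) at 1.1527 (>1, arbitrage).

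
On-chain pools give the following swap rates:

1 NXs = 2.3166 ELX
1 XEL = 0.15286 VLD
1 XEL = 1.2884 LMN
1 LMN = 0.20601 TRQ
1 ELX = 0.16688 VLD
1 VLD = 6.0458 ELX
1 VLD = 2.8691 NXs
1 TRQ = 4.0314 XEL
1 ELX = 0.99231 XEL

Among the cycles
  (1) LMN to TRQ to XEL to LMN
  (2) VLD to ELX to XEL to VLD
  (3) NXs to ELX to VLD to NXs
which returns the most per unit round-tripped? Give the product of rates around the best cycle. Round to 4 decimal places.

(1) 0.20601 × 4.0314 × 1.2884 = 1.07003
(2) 6.0458 × 0.99231 × 0.15286 = 0.91705
(3) 2.3166 × 0.16688 × 2.8691 = 1.10918
Highest is cycle (3) at 1.1092 (>1, arbitrage).

1.1092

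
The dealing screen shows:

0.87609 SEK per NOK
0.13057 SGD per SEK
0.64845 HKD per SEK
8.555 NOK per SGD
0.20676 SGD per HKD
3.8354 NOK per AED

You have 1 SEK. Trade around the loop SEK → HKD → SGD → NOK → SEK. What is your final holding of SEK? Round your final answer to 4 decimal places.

1.0049

1 SEK × 0.64845 = 0.64845 HKD
0.64845 HKD × 0.20676 = 0.134073522 SGD
0.134073522 SGD × 8.555 = 1.14699898071 NOK
1.14699898071 NOK × 0.87609 = 1.0048743370102239 SEK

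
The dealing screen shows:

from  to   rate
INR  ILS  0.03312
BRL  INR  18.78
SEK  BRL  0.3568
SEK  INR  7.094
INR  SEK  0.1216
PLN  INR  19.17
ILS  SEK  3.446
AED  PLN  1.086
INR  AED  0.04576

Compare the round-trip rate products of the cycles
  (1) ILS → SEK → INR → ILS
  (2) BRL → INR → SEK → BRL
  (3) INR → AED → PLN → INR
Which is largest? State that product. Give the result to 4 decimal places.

(1) 3.446 × 7.094 × 0.03312 = 0.80965
(2) 18.78 × 0.1216 × 0.3568 = 0.81481
(3) 0.04576 × 1.086 × 19.17 = 0.95266
Highest is cycle (3) at 0.9527 (≤1, no arbitrage).

0.9527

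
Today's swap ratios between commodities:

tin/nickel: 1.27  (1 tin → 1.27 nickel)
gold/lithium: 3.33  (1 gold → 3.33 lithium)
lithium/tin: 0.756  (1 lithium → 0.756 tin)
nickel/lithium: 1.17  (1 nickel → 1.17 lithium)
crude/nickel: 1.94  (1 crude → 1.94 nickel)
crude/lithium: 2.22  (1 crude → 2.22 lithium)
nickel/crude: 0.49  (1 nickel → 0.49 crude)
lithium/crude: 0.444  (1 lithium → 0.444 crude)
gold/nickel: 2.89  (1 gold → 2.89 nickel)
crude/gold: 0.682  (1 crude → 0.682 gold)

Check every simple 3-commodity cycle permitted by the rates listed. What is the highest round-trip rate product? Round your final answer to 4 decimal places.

lithium→tin→nickel→lithium: 0.756 × 1.27 × 1.17 = 1.12334
lithium→crude→gold→lithium: 0.444 × 0.682 × 3.33 = 1.00835
lithium→crude→nickel→lithium: 0.444 × 1.94 × 1.17 = 1.00779
crude→gold→nickel→crude: 0.682 × 2.89 × 0.49 = 0.96578
Maximum is lithium→tin→nickel→lithium at 1.1233; arbitrage exists.

1.1233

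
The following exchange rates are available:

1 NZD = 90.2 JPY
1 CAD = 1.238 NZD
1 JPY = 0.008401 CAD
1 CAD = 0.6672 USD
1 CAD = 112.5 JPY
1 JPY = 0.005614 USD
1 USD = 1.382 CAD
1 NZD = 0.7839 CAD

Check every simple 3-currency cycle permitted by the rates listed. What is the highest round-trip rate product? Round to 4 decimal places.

0.9381

NZD→JPY→CAD→NZD: 90.2 × 0.008401 × 1.238 = 0.93812
USD→CAD→JPY→USD: 1.382 × 112.5 × 0.005614 = 0.87284
Maximum is NZD→JPY→CAD→NZD at 0.9381; no arbitrage — every cycle loses value.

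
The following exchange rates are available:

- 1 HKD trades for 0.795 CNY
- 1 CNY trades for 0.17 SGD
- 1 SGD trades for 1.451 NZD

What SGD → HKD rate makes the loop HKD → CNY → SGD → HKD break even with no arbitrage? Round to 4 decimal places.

Known legs of the cycle: 0.795 × 0.17 = 0.13515
For no arbitrage the full-cycle product must be 1, so the missing rate is 1 / 0.13515 ≈ 7.399186.

7.3992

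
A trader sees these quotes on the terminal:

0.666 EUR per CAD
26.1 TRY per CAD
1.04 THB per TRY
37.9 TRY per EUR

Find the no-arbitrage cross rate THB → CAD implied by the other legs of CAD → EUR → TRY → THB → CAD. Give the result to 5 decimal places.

Known legs of the cycle: 0.666 × 37.9 × 1.04 = 26.251056
For no arbitrage the full-cycle product must be 1, so the missing rate is 1 / 26.251056 ≈ 0.0380937.

0.03809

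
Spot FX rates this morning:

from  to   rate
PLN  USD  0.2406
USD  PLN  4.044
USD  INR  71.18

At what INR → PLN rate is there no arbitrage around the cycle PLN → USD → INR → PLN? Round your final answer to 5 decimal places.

Known legs of the cycle: 0.2406 × 71.18 = 17.125908
For no arbitrage the full-cycle product must be 1, so the missing rate is 1 / 17.125908 ≈ 0.0583911.

0.05839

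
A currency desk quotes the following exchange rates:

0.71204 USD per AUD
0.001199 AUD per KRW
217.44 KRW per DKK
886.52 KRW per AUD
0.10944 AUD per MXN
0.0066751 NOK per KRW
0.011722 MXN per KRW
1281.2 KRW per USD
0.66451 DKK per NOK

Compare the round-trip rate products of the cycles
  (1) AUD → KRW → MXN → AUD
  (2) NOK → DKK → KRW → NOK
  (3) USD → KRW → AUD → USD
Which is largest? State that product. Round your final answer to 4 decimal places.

1.1373

(1) 886.52 × 0.011722 × 0.10944 = 1.13728
(2) 0.66451 × 217.44 × 0.0066751 = 0.96449
(3) 1281.2 × 0.001199 × 0.71204 = 1.09381
Highest is cycle (1) at 1.1373 (>1, arbitrage).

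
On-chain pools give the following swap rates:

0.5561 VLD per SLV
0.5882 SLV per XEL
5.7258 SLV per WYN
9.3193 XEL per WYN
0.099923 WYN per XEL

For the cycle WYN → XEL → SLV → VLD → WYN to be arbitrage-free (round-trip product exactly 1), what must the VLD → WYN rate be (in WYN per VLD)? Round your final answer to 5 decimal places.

Known legs of the cycle: 9.3193 × 0.5882 × 0.5561 = 3.048324577786
For no arbitrage the full-cycle product must be 1, so the missing rate is 1 / 3.048324577786 ≈ 0.3280491.

0.32805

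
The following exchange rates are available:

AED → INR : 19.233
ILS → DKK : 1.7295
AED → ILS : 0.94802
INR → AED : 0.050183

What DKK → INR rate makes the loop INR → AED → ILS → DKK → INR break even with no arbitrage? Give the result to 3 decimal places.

12.154

Known legs of the cycle: 0.050183 × 0.94802 × 1.7295 = 0.08228007640797
For no arbitrage the full-cycle product must be 1, so the missing rate is 1 / 0.08228007640797 ≈ 12.15361.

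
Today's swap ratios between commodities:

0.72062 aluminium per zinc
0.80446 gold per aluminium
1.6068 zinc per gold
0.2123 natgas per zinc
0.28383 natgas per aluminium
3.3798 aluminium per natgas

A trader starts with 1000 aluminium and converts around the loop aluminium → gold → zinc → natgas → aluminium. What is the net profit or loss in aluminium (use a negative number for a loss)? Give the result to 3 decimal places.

-72.514

1000 aluminium × 0.80446 = 804.46 gold
804.46 gold × 1.6068 = 1292.606328 zinc
1292.606328 zinc × 0.2123 = 274.4203234344 natgas
274.4203234344 natgas × 3.3798 = 927.48580914358512 aluminium
Net change: 927.48580914358512 − 1000 = -72.51419085641488 aluminium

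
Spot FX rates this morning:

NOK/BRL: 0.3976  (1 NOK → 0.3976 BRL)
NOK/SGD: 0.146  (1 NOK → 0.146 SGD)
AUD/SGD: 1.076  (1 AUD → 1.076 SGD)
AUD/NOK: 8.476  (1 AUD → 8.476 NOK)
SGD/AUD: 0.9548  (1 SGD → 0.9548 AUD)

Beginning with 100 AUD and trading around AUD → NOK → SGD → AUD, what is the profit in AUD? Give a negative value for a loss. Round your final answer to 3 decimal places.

18.156

100 AUD × 8.476 = 847.6 NOK
847.6 NOK × 0.146 = 123.7496 SGD
123.7496 SGD × 0.9548 = 118.15611808 AUD
Net change: 118.15611808 − 100 = 18.15611808 AUD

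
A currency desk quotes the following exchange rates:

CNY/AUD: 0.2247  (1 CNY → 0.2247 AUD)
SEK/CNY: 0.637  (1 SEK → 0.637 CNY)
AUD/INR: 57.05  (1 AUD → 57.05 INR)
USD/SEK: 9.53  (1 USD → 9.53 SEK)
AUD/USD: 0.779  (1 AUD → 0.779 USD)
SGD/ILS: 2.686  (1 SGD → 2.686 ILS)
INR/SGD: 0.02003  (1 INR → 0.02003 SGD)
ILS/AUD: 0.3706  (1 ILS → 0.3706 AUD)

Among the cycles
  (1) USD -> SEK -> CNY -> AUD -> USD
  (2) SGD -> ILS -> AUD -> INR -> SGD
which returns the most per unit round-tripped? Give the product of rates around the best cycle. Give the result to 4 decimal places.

(1) 9.53 × 0.637 × 0.2247 × 0.779 = 1.06261
(2) 2.686 × 0.3706 × 57.05 × 0.02003 = 1.13749
Highest is cycle (2) at 1.1375 (>1, arbitrage).

1.1375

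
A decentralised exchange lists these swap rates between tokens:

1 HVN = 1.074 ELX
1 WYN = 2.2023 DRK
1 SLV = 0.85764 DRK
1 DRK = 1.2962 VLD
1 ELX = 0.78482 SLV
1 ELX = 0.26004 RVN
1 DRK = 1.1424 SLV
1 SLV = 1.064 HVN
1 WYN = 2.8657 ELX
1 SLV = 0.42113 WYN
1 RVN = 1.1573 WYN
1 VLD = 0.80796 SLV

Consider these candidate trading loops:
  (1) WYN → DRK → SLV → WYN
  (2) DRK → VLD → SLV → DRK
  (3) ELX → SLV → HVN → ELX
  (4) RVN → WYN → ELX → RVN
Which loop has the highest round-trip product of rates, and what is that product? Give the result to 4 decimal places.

(1) 2.2023 × 1.1424 × 0.42113 = 1.05952
(2) 1.2962 × 0.80796 × 0.85764 = 0.89819
(3) 0.78482 × 1.064 × 1.074 = 0.89684
(4) 1.1573 × 2.8657 × 0.26004 = 0.86242
Highest is cycle (1) at 1.0595 (>1, arbitrage).

1.0595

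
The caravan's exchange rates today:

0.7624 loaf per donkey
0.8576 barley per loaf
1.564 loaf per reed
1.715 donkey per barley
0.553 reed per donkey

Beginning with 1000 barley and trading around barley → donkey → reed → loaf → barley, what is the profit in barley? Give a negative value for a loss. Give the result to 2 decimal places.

272.07

1000 barley × 1.715 = 1715 donkey
1715 donkey × 0.553 = 948.395 reed
948.395 reed × 1.564 = 1483.28978 loaf
1483.28978 loaf × 0.8576 = 1272.069315328 barley
Net change: 1272.069315328 − 1000 = 272.069315328 barley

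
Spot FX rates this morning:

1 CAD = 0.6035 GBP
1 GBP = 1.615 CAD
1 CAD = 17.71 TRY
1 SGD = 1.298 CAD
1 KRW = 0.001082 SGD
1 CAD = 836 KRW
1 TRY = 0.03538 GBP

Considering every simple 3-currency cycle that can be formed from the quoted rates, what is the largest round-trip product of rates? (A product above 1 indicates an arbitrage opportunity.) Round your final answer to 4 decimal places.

1.1741

SGD→CAD→KRW→SGD: 1.298 × 836 × 0.001082 = 1.17411
CAD→TRY→GBP→CAD: 17.71 × 0.03538 × 1.615 = 1.01193
Maximum is SGD→CAD→KRW→SGD at 1.1741; arbitrage exists.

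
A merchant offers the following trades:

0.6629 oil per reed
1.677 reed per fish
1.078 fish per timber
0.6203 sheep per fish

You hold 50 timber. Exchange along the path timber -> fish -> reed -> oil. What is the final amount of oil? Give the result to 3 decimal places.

59.920

50 timber × 1.078 = 53.9 fish
53.9 fish × 1.677 = 90.3903 reed
90.3903 reed × 0.6629 = 59.91972987 oil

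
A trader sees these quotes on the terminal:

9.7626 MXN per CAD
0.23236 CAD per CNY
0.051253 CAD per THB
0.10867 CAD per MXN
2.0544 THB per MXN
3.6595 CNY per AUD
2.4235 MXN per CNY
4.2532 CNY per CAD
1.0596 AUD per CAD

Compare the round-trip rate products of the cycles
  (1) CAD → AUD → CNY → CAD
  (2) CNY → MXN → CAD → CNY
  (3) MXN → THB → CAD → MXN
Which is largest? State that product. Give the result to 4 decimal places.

(1) 1.0596 × 3.6595 × 0.23236 = 0.90100
(2) 2.4235 × 0.10867 × 4.2532 = 1.12013
(3) 2.0544 × 0.051253 × 9.7626 = 1.02794
Highest is cycle (2) at 1.1201 (>1, arbitrage).

1.1201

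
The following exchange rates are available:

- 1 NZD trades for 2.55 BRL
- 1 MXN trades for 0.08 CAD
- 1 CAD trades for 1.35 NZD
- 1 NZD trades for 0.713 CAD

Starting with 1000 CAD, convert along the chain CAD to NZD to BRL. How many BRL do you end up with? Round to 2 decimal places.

1000 CAD × 1.35 = 1350 NZD
1350 NZD × 2.55 = 3442.5 BRL

3442.50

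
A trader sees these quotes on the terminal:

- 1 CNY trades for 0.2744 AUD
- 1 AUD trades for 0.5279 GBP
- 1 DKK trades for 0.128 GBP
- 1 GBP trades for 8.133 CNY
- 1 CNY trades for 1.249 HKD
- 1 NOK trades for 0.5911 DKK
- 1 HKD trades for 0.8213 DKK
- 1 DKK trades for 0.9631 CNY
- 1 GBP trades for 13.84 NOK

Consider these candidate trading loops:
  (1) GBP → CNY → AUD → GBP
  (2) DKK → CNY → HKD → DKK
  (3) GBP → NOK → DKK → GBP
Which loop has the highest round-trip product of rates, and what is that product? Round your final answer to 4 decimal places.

(1) 8.133 × 0.2744 × 0.5279 = 1.17811
(2) 0.9631 × 1.249 × 0.8213 = 0.98795
(3) 13.84 × 0.5911 × 0.128 = 1.04715
Highest is cycle (1) at 1.1781 (>1, arbitrage).

1.1781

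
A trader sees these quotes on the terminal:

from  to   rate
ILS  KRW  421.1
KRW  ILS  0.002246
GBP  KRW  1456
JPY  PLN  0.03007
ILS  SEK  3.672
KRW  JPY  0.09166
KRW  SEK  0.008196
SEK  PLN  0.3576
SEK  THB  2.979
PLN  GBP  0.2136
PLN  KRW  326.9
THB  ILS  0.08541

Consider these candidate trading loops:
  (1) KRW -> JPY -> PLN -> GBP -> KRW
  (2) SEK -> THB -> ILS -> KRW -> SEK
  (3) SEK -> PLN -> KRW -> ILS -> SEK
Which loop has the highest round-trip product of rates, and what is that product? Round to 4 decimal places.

(1) 0.09166 × 0.03007 × 0.2136 × 1456 = 0.85719
(2) 2.979 × 0.08541 × 421.1 × 0.008196 = 0.87815
(3) 0.3576 × 326.9 × 0.002246 × 3.672 = 0.96411
Highest is cycle (3) at 0.9641 (≤1, no arbitrage).

0.9641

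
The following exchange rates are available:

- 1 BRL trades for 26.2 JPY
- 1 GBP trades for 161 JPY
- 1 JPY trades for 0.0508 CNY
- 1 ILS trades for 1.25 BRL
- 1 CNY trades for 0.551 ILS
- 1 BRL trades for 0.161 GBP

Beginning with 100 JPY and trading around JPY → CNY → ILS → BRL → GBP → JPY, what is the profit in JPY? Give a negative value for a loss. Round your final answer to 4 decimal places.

100 JPY × 0.0508 = 5.08 CNY
5.08 CNY × 0.551 = 2.79908 ILS
2.79908 ILS × 1.25 = 3.49885 BRL
3.49885 BRL × 0.161 = 0.56331485 GBP
0.56331485 GBP × 161 = 90.69369085 JPY
Net change: 90.69369085 − 100 = -9.30630915 JPY

-9.3063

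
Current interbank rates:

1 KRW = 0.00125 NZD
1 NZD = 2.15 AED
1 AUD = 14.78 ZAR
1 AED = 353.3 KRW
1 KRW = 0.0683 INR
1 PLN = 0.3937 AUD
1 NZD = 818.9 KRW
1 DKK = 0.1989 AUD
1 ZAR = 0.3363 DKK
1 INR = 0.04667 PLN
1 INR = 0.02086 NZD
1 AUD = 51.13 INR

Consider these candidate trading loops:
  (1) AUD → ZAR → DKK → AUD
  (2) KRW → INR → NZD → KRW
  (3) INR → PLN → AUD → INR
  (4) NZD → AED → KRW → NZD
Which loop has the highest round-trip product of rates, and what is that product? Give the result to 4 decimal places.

1.1667

(1) 14.78 × 0.3363 × 0.1989 = 0.98864
(2) 0.0683 × 0.02086 × 818.9 = 1.16672
(3) 0.04667 × 0.3937 × 51.13 = 0.93946
(4) 2.15 × 353.3 × 0.00125 = 0.94949
Highest is cycle (2) at 1.1667 (>1, arbitrage).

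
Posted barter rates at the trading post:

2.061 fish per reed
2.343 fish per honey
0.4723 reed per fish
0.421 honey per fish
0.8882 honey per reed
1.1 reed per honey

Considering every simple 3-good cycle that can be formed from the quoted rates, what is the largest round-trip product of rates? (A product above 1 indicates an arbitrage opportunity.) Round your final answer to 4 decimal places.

0.9829

reed→honey→fish→reed: 0.8882 × 2.343 × 0.4723 = 0.98288
reed→fish→honey→reed: 2.061 × 0.421 × 1.1 = 0.95445
Maximum is reed→honey→fish→reed at 0.9829; no arbitrage — every cycle loses value.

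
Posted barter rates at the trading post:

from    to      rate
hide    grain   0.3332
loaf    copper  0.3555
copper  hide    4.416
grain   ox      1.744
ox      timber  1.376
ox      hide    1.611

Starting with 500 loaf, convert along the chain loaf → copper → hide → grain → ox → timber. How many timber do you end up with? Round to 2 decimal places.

627.64

500 loaf × 0.3555 = 177.75 copper
177.75 copper × 4.416 = 784.944 hide
784.944 hide × 0.3332 = 261.5433408 grain
261.5433408 grain × 1.744 = 456.1315863552 ox
456.1315863552 ox × 1.376 = 627.6370628247552 timber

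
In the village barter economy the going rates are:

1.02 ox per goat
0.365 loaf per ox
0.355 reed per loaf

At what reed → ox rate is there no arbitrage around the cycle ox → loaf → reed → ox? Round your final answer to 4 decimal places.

7.7175

Known legs of the cycle: 0.365 × 0.355 = 0.129575
For no arbitrage the full-cycle product must be 1, so the missing rate is 1 / 0.129575 ≈ 7.717538.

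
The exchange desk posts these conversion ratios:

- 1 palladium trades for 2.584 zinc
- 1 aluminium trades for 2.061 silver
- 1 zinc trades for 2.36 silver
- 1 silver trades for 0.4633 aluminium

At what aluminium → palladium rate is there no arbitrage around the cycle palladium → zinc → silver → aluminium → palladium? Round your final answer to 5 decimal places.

0.35394

Known legs of the cycle: 2.584 × 2.36 × 0.4633 = 2.825314592
For no arbitrage the full-cycle product must be 1, so the missing rate is 1 / 2.825314592 ≈ 0.3539429.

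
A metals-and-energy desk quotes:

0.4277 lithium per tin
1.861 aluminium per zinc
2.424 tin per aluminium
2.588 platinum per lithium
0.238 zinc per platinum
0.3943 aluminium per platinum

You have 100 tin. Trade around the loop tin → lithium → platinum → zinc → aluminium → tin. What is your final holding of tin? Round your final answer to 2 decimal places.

100 tin × 0.4277 = 42.77 lithium
42.77 lithium × 2.588 = 110.68876 platinum
110.68876 platinum × 0.238 = 26.34392488 zinc
26.34392488 zinc × 1.861 = 49.02604420168 aluminium
49.02604420168 aluminium × 2.424 = 118.83913114487232 tin

118.84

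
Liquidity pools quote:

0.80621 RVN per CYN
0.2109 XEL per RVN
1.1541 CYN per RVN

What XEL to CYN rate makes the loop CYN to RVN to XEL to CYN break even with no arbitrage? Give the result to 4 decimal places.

Known legs of the cycle: 0.80621 × 0.2109 = 0.170029689
For no arbitrage the full-cycle product must be 1, so the missing rate is 1 / 0.170029689 ≈ 5.881326.

5.8813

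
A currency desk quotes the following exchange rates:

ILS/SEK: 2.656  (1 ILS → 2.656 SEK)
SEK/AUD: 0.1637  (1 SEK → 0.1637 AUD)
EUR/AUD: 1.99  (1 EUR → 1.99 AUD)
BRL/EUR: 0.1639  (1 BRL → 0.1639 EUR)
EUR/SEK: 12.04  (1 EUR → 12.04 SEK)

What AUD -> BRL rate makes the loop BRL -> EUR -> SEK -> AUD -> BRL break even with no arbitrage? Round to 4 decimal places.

Known legs of the cycle: 0.1639 × 12.04 × 0.1637 = 0.3230383772
For no arbitrage the full-cycle product must be 1, so the missing rate is 1 / 0.3230383772 ≈ 3.095607.

3.0956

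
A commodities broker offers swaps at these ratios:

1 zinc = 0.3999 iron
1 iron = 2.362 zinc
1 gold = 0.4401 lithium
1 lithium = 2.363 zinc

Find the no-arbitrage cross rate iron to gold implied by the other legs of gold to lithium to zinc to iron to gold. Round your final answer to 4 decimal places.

2.4045

Known legs of the cycle: 0.4401 × 2.363 × 0.3999 = 0.41587852437
For no arbitrage the full-cycle product must be 1, so the missing rate is 1 / 0.41587852437 ≈ 2.404548.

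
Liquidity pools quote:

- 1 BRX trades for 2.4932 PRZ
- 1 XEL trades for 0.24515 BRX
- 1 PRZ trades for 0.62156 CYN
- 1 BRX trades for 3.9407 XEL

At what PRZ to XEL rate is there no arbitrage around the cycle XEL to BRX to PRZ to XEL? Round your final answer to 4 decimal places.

Known legs of the cycle: 0.24515 × 2.4932 = 0.61120798
For no arbitrage the full-cycle product must be 1, so the missing rate is 1 / 0.61120798 ≈ 1.636104.

1.6361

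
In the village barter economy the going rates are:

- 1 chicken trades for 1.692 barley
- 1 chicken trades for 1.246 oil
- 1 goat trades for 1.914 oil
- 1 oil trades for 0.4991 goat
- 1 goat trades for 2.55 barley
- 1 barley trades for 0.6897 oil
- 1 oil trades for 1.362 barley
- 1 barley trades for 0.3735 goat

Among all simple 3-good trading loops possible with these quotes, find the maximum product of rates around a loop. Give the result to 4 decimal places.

oil→barley→goat→oil: 1.362 × 0.3735 × 1.914 = 0.97367
oil→goat→barley→oil: 0.4991 × 2.55 × 0.6897 = 0.87778
Maximum is oil→barley→goat→oil at 0.9737; no arbitrage — every cycle loses value.

0.9737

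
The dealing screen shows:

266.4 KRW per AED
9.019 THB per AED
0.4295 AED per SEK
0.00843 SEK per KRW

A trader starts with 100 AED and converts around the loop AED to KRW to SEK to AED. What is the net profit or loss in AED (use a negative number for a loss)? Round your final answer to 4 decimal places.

100 AED × 266.4 = 26640 KRW
26640 KRW × 0.00843 = 224.5752 SEK
224.5752 SEK × 0.4295 = 96.4550484 AED
Net change: 96.4550484 − 100 = -3.5449516 AED

-3.5450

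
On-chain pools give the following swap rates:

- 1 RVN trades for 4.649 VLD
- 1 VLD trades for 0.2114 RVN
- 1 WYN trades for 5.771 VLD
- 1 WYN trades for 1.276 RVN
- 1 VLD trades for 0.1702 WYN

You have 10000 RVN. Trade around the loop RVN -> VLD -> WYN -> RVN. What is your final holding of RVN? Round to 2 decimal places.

10000 RVN × 4.649 = 46490 VLD
46490 VLD × 0.1702 = 7912.598 WYN
7912.598 WYN × 1.276 = 10096.475048 RVN

10096.48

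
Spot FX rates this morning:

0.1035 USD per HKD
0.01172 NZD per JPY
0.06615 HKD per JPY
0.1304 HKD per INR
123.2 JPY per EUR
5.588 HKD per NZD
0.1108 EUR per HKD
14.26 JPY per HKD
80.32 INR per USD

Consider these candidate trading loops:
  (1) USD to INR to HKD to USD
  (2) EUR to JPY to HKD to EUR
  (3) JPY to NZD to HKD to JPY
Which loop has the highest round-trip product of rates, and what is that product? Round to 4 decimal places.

1.0840

(1) 80.32 × 0.1304 × 0.1035 = 1.08403
(2) 123.2 × 0.06615 × 0.1108 = 0.90298
(3) 0.01172 × 5.588 × 14.26 = 0.93391
Highest is cycle (1) at 1.0840 (>1, arbitrage).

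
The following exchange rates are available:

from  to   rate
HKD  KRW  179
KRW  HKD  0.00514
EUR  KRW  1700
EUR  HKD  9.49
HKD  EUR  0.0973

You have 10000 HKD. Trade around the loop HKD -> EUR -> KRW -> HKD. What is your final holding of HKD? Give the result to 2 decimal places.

10000 HKD × 0.0973 = 973 EUR
973 EUR × 1700 = 1654100 KRW
1654100 KRW × 0.00514 = 8502.074 HKD

8502.07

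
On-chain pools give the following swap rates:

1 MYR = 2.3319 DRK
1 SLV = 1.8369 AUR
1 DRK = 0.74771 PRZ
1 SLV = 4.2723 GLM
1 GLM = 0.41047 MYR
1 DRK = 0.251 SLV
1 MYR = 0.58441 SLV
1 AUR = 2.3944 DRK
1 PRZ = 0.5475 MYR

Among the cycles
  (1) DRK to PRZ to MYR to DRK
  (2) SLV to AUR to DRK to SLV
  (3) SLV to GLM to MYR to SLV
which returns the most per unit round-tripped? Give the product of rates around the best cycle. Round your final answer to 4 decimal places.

(1) 0.74771 × 0.5475 × 2.3319 = 0.95461
(2) 1.8369 × 2.3944 × 0.251 = 1.10397
(3) 4.2723 × 0.41047 × 0.58441 = 1.02485
Highest is cycle (2) at 1.1040 (>1, arbitrage).

1.1040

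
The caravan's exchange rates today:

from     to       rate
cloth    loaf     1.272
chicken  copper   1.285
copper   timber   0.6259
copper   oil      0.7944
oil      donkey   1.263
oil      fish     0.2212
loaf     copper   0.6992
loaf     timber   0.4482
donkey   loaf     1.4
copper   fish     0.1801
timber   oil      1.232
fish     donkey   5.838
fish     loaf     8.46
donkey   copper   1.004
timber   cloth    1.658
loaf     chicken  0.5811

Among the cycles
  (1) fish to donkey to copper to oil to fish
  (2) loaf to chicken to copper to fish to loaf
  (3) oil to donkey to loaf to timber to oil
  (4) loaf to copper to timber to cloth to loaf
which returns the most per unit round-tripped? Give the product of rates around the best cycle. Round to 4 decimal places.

1.1377

(1) 5.838 × 1.004 × 0.7944 × 0.2212 = 1.02996
(2) 0.5811 × 1.285 × 0.1801 × 8.46 = 1.13773
(3) 1.263 × 1.4 × 0.4482 × 1.232 = 0.97637
(4) 0.6992 × 0.6259 × 1.658 × 1.272 = 0.92295
Highest is cycle (2) at 1.1377 (>1, arbitrage).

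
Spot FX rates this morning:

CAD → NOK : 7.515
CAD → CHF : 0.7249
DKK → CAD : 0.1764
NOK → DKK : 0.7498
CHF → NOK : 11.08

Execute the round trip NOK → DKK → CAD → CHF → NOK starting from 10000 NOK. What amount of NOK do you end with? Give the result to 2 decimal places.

10000 NOK × 0.7498 = 7498 DKK
7498 DKK × 0.1764 = 1322.6472 CAD
1322.6472 CAD × 0.7249 = 958.78695528 CHF
958.78695528 CHF × 11.08 = 10623.3594645024 NOK

10623.36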